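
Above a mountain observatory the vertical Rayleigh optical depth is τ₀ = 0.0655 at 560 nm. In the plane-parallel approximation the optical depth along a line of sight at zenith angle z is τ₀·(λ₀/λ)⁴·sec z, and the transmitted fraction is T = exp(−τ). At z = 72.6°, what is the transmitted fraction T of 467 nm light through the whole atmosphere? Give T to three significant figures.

0.636

sec 72.6° = 3.3440.
τ = 0.0655 × (560/467)⁴ × 3.3440 = 0.0655 × 2.0677 × 3.3440 = 0.4529.
T = exp(−0.4529) = 0.6358.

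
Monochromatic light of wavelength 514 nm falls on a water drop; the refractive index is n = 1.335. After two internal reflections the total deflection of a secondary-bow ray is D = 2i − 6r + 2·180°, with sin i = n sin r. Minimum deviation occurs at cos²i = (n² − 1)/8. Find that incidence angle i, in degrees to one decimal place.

71.8°

cos²i = (1.335² − 1)/8 = (1.78222 − 1)/8 = 0.09778.
cos i = 0.31269, so i = 71.778°.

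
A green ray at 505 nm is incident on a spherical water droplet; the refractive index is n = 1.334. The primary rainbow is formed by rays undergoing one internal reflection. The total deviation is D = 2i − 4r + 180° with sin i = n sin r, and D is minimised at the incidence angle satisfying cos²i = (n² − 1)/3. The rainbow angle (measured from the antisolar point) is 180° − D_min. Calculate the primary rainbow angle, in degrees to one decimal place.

41.9°

cos²i = (1.77956 − 1)/3 = 0.25985; i = arccos(0.50976) = 59.352°.
sin r = sin 59.352°/1.334 = 0.64492; r = 40.159°.
D_min = 2·59.352° − 4·40.159° + 180° = 138.067°.
Rainbow angle = 180° − D_min = 41.933°.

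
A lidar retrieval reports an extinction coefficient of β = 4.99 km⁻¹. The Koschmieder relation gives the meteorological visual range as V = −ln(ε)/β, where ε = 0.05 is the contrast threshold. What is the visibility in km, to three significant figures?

0.600 km

V = −ln(0.05) / 4.99 = 2.996 / 4.99 = 0.6003 km.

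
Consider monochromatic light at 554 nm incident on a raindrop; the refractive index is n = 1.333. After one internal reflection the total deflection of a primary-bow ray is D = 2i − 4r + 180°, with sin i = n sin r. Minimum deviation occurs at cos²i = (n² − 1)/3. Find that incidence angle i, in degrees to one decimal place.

59.4°

cos²i = (1.333² − 1)/3 = (1.77689 − 1)/3 = 0.25896.
cos i = 0.50888, so i = 59.410°.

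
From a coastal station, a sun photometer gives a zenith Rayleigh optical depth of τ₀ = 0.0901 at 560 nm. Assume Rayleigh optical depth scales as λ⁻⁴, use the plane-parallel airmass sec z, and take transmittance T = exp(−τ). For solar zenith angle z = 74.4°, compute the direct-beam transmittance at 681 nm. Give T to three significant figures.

sec 74.4° = 3.7186.
τ = 0.0901 × (560/681)⁴ × 3.7186 = 0.0901 × 0.4573 × 3.7186 = 0.1532.
T = exp(−0.1532) = 0.8580.

0.858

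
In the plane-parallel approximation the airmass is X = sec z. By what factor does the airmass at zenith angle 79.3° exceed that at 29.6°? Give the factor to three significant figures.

4.68

X(79.3°)/X(29.6°) = sec 79.3° / sec 29.6° = cos 29.6° / cos 79.3° = 0.8695/0.1857 = 4.6831.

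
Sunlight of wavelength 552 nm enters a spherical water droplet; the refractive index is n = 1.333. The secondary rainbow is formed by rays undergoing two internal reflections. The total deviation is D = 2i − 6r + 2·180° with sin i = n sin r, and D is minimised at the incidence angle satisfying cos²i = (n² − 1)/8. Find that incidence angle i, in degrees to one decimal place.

71.8°

cos²i = (1.333² − 1)/8 = (1.77689 − 1)/8 = 0.09711.
cos i = 0.31163, so i = 71.843°.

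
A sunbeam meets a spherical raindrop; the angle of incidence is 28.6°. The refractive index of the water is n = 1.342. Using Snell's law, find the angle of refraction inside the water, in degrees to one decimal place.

20.9°

Snell: sin θ_r = sin θ_i / n = sin 28.6° / 1.342 = 0.4787 / 1.342 = 0.3567.
θ_r = arcsin(0.3567) = 20.90°.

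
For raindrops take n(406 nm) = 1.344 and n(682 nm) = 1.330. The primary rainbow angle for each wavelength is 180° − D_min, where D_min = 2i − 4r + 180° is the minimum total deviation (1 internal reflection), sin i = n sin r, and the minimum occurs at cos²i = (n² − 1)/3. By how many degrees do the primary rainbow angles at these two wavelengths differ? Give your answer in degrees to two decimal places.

At 406 nm (n = 1.344): cos²i = 0.26878 → i = 58.772°, r = 39.512°, D_min = 139.495°, rainbow angle = 40.505°.
At 682 nm (n = 1.330): cos²i = 0.25630 → i = 59.585°, r = 40.422°, D_min = 137.484°, rainbow angle = 42.516°.
Angular width = |40.505° − 42.516°| = 2.011°.

2.01°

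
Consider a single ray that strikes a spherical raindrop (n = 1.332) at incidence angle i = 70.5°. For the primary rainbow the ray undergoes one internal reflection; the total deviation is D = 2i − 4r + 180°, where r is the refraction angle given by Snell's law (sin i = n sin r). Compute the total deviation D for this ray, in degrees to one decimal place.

140.8°

sin r = sin 70.5° / 1.332 = 0.9426/1.332 = 0.7077; r = 45.05°.
D = 2·70.5° − 4·45.05° + 180° = 141.00° − 180.19° + 180° = 140.81°.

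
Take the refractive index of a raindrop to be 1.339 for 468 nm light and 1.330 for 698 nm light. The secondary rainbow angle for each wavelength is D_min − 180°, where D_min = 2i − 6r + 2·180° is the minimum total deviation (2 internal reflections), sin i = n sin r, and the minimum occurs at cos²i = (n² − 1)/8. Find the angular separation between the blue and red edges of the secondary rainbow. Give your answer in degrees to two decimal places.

At 468 nm (n = 1.339): cos²i = 0.09912 → i = 71.650°, r = 45.141°, D_min = 232.451°, rainbow angle = 52.451°.
At 698 nm (n = 1.330): cos²i = 0.09611 → i = 71.940°, r = 45.630°, D_min = 230.101°, rainbow angle = 50.101°.
Angular width = |52.451° − 50.101°| = 2.350°.

2.35°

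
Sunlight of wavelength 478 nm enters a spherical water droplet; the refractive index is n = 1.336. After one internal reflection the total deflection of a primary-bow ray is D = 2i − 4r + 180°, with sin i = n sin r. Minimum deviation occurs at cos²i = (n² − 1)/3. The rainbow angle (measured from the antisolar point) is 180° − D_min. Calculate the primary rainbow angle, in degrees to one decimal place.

41.6°

cos²i = (1.78490 − 1)/3 = 0.26163; i = arccos(0.51150) = 59.236°.
sin r = sin 59.236°/1.336 = 0.64318; r = 40.029°.
D_min = 2·59.236° − 4·40.029° + 180° = 138.356°.
Rainbow angle = 180° − D_min = 41.644°.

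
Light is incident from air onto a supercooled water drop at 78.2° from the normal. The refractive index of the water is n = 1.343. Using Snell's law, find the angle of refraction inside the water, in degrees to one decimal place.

Snell: sin θ_r = sin θ_i / n = sin 78.2° / 1.343 = 0.9789 / 1.343 = 0.7289.
θ_r = arcsin(0.7289) = 46.79°.

46.8°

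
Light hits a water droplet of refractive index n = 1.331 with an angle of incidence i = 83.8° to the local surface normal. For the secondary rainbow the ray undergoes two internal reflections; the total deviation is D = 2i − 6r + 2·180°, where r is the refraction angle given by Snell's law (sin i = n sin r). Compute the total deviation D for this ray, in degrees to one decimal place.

237.7°

sin r = sin 83.8° / 1.331 = 0.9942/1.331 = 0.7469; r = 48.32°.
D = 2·83.8° − 6·48.32° + 2·180° = 167.60° − 289.95° + 360° = 237.65°.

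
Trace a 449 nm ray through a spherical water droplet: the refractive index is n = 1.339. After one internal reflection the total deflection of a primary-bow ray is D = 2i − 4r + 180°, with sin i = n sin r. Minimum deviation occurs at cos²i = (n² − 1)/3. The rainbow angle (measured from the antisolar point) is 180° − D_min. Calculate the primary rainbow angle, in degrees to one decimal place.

cos²i = (1.79292 − 1)/3 = 0.26431; i = arccos(0.51411) = 59.062°.
sin r = sin 59.062°/1.339 = 0.64057; r = 39.834°.
D_min = 2·59.062° − 4·39.834° + 180° = 138.786°.
Rainbow angle = 180° − D_min = 41.214°.

41.2°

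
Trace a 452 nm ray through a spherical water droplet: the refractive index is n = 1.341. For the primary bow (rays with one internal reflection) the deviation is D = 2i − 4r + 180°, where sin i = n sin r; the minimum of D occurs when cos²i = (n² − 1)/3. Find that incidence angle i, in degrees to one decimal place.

cos²i = (1.341² − 1)/3 = (1.79828 − 1)/3 = 0.26609.
cos i = 0.51584, so i = 58.946°.

58.9°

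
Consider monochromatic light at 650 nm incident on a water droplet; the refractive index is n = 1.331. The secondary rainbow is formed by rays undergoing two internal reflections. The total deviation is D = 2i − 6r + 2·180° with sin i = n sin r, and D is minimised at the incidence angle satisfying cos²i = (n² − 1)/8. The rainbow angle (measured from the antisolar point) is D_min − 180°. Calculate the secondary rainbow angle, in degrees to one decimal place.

cos²i = (1.77156 − 1)/8 = 0.09645; i = arccos(0.31056) = 71.907°.
sin r = sin 71.907°/1.331 = 0.71417; r = 45.575°.
D_min = 2·71.907° − 6·45.575° + 360° = 230.365°.
Rainbow angle = D_min − 180° = 50.365°.

50.4°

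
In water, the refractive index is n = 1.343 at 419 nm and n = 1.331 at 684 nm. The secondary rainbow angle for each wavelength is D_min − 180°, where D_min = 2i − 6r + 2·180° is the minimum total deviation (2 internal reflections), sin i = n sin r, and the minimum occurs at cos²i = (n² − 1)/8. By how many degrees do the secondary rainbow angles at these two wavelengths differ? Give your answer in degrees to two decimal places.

At 419 nm (n = 1.343): cos²i = 0.10046 → i = 71.522°, r = 44.928°, D_min = 233.478°, rainbow angle = 53.478°.
At 684 nm (n = 1.331): cos²i = 0.09645 → i = 71.907°, r = 45.575°, D_min = 230.365°, rainbow angle = 50.365°.
Angular width = |53.478° − 50.365°| = 3.113°.

3.11°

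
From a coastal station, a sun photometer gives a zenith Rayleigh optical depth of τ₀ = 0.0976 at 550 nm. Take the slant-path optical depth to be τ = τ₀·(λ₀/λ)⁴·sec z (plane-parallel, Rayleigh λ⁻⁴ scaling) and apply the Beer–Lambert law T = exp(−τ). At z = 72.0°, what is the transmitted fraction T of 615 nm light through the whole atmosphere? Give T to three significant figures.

0.817

sec 72.0° = 3.2361.
τ = 0.0976 × (550/615)⁴ × 3.2361 = 0.0976 × 0.6397 × 3.2361 = 0.2020.
T = exp(−0.2020) = 0.8171.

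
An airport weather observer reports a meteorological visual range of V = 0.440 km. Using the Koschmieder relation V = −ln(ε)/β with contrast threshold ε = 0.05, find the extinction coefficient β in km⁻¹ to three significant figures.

β = −ln(0.05) / V = 2.996 / 0.440 = 6.8085 km⁻¹.

6.81 km⁻¹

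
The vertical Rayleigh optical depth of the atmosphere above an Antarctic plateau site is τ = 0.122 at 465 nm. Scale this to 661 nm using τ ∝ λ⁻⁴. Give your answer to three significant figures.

0.0299

τ(661 nm) = τ(465 nm) × (465/661)⁴ = 0.122 × (0.7035)⁴ = 0.122 × 0.2449 = 0.0299.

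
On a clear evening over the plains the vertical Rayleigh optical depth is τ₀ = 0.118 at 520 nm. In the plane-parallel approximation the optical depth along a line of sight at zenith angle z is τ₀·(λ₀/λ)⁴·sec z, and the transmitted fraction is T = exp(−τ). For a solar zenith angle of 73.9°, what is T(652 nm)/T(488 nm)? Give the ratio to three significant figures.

Airmass: sec 73.9° = 3.6060.
τ(652 nm) = 0.118 × (520/652)⁴ × 3.6060 = 0.118 × 0.4046 × 3.6060 = 0.1722.
τ(488 nm) = 0.118 × (520/488)⁴ × 3.6060 = 0.118 × 1.2892 × 3.6060 = 0.5486.
T(652)/T(488) = exp(τ_B − τ_A) = exp(0.3764) = 1.4571.

1.46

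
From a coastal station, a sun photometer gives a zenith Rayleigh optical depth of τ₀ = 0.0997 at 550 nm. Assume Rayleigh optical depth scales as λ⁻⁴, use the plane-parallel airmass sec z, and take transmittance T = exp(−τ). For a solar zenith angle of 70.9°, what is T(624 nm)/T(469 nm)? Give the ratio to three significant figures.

1.48

Airmass: sec 70.9° = 3.0561.
τ(624 nm) = 0.0997 × (550/624)⁴ × 3.0561 = 0.0997 × 0.6035 × 3.0561 = 0.1839.
τ(469 nm) = 0.0997 × (550/469)⁴ × 3.0561 = 0.0997 × 1.8913 × 3.0561 = 0.5763.
T(624)/T(469) = exp(τ_B − τ_A) = exp(0.3924) = 1.4805.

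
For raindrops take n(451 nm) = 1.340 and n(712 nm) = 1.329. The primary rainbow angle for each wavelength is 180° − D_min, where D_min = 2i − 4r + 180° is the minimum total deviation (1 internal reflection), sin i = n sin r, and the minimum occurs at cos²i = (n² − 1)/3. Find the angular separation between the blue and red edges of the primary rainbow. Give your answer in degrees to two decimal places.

1.59°

At 451 nm (n = 1.340): cos²i = 0.26520 → i = 59.004°, r = 39.770°, D_min = 138.929°, rainbow angle = 41.071°.
At 712 nm (n = 1.329): cos²i = 0.25541 → i = 59.643°, r = 40.487°, D_min = 137.337°, rainbow angle = 42.663°.
Angular width = |41.071° − 42.663°| = 1.592°.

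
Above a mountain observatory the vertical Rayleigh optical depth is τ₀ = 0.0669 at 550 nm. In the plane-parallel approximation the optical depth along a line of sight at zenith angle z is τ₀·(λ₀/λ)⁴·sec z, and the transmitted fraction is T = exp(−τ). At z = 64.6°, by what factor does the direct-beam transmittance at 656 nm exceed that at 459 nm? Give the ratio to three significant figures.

Airmass: sec 64.6° = 2.3314.
τ(656 nm) = 0.0669 × (550/656)⁴ × 2.3314 = 0.0669 × 0.4941 × 2.3314 = 0.0771.
τ(459 nm) = 0.0669 × (550/459)⁴ × 2.3314 = 0.0669 × 2.0616 × 2.3314 = 0.3215.
T(656)/T(459) = exp(τ_B − τ_A) = exp(0.2445) = 1.2769.

1.28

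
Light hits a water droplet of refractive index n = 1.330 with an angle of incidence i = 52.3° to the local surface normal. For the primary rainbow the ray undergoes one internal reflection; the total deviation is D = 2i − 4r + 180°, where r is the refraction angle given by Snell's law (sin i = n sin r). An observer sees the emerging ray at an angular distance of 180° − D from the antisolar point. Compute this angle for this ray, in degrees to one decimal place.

41.4°

sin r = sin 52.3° / 1.330 = 0.7912/1.330 = 0.5949; r = 36.51°.
D = 2·52.3° − 4·36.51° + 180° = 104.60° − 146.02° + 180° = 138.58°.
Angle from antisolar point = 180° − D = 41.42°.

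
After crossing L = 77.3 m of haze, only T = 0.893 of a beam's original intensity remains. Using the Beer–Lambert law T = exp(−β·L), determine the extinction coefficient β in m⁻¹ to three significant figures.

0.00146 m⁻¹

Beer–Lambert: T = exp(−βL) ⇒ β = −ln(T)/L = −ln(0.893)/77.3 = 0.1132/77.3 = 0.001464 m⁻¹.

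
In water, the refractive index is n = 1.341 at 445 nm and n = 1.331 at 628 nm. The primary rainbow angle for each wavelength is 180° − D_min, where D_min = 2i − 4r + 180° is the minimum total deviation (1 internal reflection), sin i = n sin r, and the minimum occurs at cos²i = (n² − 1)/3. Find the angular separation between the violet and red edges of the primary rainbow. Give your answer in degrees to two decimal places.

At 445 nm (n = 1.341): cos²i = 0.26609 → i = 58.946°, r = 39.705°, D_min = 139.071°, rainbow angle = 40.929°.
At 628 nm (n = 1.331): cos²i = 0.25719 → i = 59.527°, r = 40.356°, D_min = 137.630°, rainbow angle = 42.370°.
Angular width = |40.929° − 42.370°| = 1.441°.

1.44°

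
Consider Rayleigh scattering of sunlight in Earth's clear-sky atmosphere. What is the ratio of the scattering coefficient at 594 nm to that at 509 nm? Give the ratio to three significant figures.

0.539

Rayleigh scattering ∝ λ⁻⁴, so the ratio of coefficients is the inverse fourth power of the wavelength ratio.
σ(594)/σ(509) = (509/594)⁴ = (0.8569)⁴ = 0.5392.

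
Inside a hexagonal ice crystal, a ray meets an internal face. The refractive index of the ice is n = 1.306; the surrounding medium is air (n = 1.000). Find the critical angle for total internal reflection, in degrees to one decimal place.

50.0°

sin θ_c = n_air / n = 1.000 / 1.306 = 0.7657.
θ_c = arcsin(0.7657) = 49.97°.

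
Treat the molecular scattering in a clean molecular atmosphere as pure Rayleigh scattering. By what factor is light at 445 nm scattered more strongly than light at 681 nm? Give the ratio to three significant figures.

5.48

Rayleigh scattering ∝ λ⁻⁴, so the ratio of coefficients is the inverse fourth power of the wavelength ratio.
σ(445)/σ(681) = (681/445)⁴ = (1.5303)⁴ = 5.485.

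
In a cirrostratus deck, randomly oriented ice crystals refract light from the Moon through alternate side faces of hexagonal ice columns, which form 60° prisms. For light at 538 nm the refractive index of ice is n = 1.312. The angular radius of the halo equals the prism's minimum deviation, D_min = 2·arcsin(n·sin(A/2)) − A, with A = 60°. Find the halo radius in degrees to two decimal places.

n·sin(A/2) = 1.312 × sin 30° = 1.312 × 0.5000 = 0.6560.
D_min = 2·arcsin(0.6560) − 60° = 2 × 40.996° − 60° = 21.991°.

21.99°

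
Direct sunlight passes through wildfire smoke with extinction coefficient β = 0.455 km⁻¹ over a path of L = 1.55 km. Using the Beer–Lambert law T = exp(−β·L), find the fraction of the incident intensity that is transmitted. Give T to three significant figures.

0.494

τ = β·L = 0.455 × 1.55 = 0.7053.
T = exp(−0.7053) = 0.4940.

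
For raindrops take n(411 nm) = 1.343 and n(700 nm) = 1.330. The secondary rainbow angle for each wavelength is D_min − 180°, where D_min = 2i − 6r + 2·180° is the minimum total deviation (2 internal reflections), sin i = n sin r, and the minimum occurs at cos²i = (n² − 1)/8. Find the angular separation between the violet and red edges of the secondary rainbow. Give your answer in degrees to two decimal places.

3.38°

At 411 nm (n = 1.343): cos²i = 0.10046 → i = 71.522°, r = 44.928°, D_min = 233.478°, rainbow angle = 53.478°.
At 700 nm (n = 1.330): cos²i = 0.09611 → i = 71.940°, r = 45.630°, D_min = 230.101°, rainbow angle = 50.101°.
Angular width = |53.478° − 50.101°| = 3.377°.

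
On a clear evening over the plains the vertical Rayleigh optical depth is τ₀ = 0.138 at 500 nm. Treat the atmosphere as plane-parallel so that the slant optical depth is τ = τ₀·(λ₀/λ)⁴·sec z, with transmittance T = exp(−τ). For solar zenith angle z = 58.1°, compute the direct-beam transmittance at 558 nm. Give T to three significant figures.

sec 58.1° = 1.8924.
τ = 0.138 × (500/558)⁴ × 1.8924 = 0.138 × 0.6447 × 1.8924 = 0.1684.
T = exp(−0.1684) = 0.8451.

0.845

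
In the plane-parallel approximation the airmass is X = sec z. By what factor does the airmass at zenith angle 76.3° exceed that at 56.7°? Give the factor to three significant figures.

X(76.3°)/X(56.7°) = sec 76.3° / sec 56.7° = cos 56.7° / cos 76.3° = 0.5490/0.2368 = 2.3181.

2.32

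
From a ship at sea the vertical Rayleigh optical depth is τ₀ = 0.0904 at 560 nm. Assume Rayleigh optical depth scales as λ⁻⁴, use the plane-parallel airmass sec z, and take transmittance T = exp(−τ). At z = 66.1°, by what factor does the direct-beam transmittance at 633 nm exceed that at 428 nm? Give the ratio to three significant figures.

1.68

Airmass: sec 66.1° = 2.4683.
τ(633 nm) = 0.0904 × (560/633)⁴ × 2.4683 = 0.0904 × 0.6125 × 2.4683 = 0.1367.
τ(428 nm) = 0.0904 × (560/428)⁴ × 2.4683 = 0.0904 × 2.9307 × 2.4683 = 0.6539.
T(633)/T(428) = exp(τ_B − τ_A) = exp(0.5173) = 1.6774.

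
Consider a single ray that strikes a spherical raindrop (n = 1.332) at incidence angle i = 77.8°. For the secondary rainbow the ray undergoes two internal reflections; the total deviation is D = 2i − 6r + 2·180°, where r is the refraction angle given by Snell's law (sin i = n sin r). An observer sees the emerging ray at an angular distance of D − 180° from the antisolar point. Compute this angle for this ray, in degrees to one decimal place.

sin r = sin 77.8° / 1.332 = 0.9774/1.332 = 0.7338; r = 47.21°.
D = 2·77.8° − 6·47.21° + 2·180° = 155.60° − 283.23° + 360° = 232.37°.
Angle from antisolar point = D − 180° = 52.37°.

52.4°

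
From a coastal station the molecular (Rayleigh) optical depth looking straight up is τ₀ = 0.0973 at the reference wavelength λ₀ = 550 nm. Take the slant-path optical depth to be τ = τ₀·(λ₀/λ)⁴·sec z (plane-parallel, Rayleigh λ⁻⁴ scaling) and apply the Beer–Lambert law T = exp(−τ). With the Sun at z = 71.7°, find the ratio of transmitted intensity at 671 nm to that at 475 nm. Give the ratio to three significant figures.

Airmass: sec 71.7° = 3.1848.
τ(671 nm) = 0.0973 × (550/671)⁴ × 3.1848 = 0.0973 × 0.4514 × 3.1848 = 0.1399.
τ(475 nm) = 0.0973 × (550/475)⁴ × 3.1848 = 0.0973 × 1.7975 × 3.1848 = 0.5570.
T(671)/T(475) = exp(τ_B − τ_A) = exp(0.4171) = 1.5176.

1.52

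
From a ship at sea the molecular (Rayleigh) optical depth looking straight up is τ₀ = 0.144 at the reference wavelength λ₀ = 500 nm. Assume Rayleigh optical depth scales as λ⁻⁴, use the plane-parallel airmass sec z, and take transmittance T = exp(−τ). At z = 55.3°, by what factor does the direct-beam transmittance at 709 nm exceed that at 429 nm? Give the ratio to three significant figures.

1.50

Airmass: sec 55.3° = 1.7566.
τ(709 nm) = 0.144 × (500/709)⁴ × 1.7566 = 0.144 × 0.2473 × 1.7566 = 0.0626.
τ(429 nm) = 0.144 × (500/429)⁴ × 1.7566 = 0.144 × 1.8452 × 1.7566 = 0.4668.
T(709)/T(429) = exp(τ_B − τ_A) = exp(0.4042) = 1.4981.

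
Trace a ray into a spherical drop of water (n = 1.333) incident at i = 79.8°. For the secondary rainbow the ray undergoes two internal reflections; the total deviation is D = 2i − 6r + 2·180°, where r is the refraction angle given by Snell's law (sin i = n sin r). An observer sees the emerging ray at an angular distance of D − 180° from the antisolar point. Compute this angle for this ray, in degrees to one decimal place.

54.1°

sin r = sin 79.8° / 1.333 = 0.9842/1.333 = 0.7383; r = 47.59°.
D = 2·79.8° − 6·47.59° + 2·180° = 159.60° − 285.54° + 360° = 234.06°.
Angle from antisolar point = D − 180° = 54.06°.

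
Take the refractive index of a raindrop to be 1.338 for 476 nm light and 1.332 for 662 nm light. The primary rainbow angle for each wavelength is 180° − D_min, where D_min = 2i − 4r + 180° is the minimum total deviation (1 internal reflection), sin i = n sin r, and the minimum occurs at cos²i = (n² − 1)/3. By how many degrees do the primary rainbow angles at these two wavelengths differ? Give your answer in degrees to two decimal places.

0.87°

At 476 nm (n = 1.338): cos²i = 0.26341 → i = 59.120°, r = 39.899°, D_min = 138.643°, rainbow angle = 41.357°.
At 662 nm (n = 1.332): cos²i = 0.25807 → i = 59.469°, r = 40.290°, D_min = 137.776°, rainbow angle = 42.224°.
Angular width = |41.357° − 42.224°| = 0.867°.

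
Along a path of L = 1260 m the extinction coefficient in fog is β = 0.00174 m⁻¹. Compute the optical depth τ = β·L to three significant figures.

2.19

τ = β·L = 0.00174 × 1260 = 2.1924.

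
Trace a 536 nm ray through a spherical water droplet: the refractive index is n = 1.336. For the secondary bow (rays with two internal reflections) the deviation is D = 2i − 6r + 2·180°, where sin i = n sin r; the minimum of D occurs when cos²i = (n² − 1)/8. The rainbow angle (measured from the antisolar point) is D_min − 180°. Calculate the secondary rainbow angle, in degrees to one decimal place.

cos²i = (1.78490 − 1)/8 = 0.09811; i = arccos(0.31323) = 71.746°.
sin r = sin 71.746°/1.336 = 0.71084; r = 45.303°.
D_min = 2·71.746° − 6·45.303° + 360° = 231.674°.
Rainbow angle = D_min − 180° = 51.674°.

51.7°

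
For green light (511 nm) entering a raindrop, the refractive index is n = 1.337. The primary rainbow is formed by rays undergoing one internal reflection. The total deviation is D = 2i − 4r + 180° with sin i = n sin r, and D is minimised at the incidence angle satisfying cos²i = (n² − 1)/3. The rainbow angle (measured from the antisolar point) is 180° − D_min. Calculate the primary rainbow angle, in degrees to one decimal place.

41.5°

cos²i = (1.78757 − 1)/3 = 0.26252; i = arccos(0.51237) = 59.178°.
sin r = sin 59.178°/1.337 = 0.64231; r = 39.964°.
D_min = 2·59.178° − 4·39.964° + 180° = 138.500°.
Rainbow angle = 180° − D_min = 41.500°.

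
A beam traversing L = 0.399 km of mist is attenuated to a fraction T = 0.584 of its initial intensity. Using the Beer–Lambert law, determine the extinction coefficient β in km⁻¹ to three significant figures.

Beer–Lambert: T = exp(−βL) ⇒ β = −ln(T)/L = −ln(0.584)/0.399 = 0.5379/0.399 = 1.348 km⁻¹.

1.35 km⁻¹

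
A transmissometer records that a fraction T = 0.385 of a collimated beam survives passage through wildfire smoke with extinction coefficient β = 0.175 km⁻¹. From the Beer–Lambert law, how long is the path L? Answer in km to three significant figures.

Beer–Lambert: T = exp(−βL) ⇒ L = −ln(T)/β = −ln(0.385)/0.175 = 0.9545/0.175 = 5.454 km.

5.45 km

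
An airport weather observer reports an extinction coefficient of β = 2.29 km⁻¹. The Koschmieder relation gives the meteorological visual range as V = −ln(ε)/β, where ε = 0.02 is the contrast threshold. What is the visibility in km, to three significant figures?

V = −ln(0.02) / 2.29 = 3.912 / 2.29 = 1.7083 km.

1.71 km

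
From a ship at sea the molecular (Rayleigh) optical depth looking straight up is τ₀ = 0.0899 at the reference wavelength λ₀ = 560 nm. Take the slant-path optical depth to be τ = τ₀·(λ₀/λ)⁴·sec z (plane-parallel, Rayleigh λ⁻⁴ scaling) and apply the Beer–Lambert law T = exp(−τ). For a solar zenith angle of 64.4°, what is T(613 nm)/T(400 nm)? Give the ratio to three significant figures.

1.92

Airmass: sec 64.4° = 2.3144.
τ(613 nm) = 0.0899 × (560/613)⁴ × 2.3144 = 0.0899 × 0.6965 × 2.3144 = 0.1449.
τ(400 nm) = 0.0899 × (560/400)⁴ × 2.3144 = 0.0899 × 3.8416 × 2.3144 = 0.7993.
T(613)/T(400) = exp(τ_B − τ_A) = exp(0.6544) = 1.9239.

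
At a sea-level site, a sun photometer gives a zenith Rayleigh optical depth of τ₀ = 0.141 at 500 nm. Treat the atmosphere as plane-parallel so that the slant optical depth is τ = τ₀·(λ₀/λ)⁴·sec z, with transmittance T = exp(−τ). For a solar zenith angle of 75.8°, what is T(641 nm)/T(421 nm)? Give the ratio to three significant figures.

Airmass: sec 75.8° = 4.0765.
τ(641 nm) = 0.141 × (500/641)⁴ × 4.0765 = 0.141 × 0.3702 × 4.0765 = 0.2128.
τ(421 nm) = 0.141 × (500/421)⁴ × 4.0765 = 0.141 × 1.9895 × 4.0765 = 1.1436.
T(641)/T(421) = exp(τ_B − τ_A) = exp(0.9308) = 2.5365.

2.54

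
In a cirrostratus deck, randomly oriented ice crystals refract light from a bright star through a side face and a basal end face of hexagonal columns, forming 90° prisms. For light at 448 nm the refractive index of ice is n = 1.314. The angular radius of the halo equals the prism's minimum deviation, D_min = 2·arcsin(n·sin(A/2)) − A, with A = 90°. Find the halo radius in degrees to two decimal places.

46.60°

n·sin(A/2) = 1.314 × sin 45° = 1.314 × 0.7071 = 0.9291.
D_min = 2·arcsin(0.9291) − 90° = 2 × 68.301° − 90° = 46.602°.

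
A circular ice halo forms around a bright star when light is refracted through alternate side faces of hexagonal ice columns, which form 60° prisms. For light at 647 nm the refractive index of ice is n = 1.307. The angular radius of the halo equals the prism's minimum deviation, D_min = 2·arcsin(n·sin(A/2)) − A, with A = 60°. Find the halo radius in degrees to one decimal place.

n·sin(A/2) = 1.307 × sin 30° = 1.307 × 0.5000 = 0.6535.
D_min = 2·arcsin(0.6535) − 60° = 2 × 40.806° − 60° = 21.612°.

21.6°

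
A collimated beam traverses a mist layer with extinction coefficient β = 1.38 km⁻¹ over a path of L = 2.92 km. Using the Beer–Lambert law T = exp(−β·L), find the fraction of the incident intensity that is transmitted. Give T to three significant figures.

τ = β·L = 1.38 × 2.92 = 4.0296.
T = exp(−4.0296) = 0.0178.

0.0178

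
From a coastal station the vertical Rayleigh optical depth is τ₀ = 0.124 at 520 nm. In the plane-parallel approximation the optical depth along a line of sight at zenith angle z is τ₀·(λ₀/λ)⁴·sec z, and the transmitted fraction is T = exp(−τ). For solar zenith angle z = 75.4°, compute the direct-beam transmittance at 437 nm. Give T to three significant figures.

sec 75.4° = 3.9672.
τ = 0.124 × (520/437)⁴ × 3.9672 = 0.124 × 2.0049 × 3.9672 = 0.9863.
T = exp(−0.9863) = 0.3730.

0.373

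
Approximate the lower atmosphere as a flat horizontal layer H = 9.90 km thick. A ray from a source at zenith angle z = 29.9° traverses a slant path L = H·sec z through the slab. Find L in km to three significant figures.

sec z = 1/cos 29.9° = 1.1535.
L = 9.90 × 1.1535 = 11.420 km.

11.4 km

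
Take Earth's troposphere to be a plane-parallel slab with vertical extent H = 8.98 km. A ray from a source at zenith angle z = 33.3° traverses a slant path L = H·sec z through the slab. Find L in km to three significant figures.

sec z = 1/cos 33.3° = 1.1964.
L = 8.98 × 1.1964 = 10.744 km.

10.7 km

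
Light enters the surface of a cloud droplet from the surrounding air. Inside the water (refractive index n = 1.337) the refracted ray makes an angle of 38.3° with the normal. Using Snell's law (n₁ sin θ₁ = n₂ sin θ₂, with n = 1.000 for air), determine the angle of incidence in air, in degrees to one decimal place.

Snell: sin θ_i = n · sin θ_r = 1.337 × sin 38.3° = 1.337 × 0.6198 = 0.8286.
θ_i = arcsin(0.8286) = 55.96°.

56.0°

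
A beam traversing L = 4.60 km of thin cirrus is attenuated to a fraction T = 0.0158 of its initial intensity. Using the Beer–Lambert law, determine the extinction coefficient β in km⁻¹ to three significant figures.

Beer–Lambert: T = exp(−βL) ⇒ β = −ln(T)/L = −ln(0.0158)/4.60 = 4.1477/4.60 = 0.9017 km⁻¹.

0.902 km⁻¹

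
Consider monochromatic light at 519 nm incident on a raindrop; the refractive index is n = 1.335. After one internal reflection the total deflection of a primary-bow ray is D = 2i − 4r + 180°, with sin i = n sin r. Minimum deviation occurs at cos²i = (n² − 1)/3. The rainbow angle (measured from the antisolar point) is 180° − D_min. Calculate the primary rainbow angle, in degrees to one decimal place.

cos²i = (1.78222 − 1)/3 = 0.26074; i = arccos(0.51063) = 59.294°.
sin r = sin 59.294°/1.335 = 0.64405; r = 40.094°.
D_min = 2·59.294° − 4·40.094° + 180° = 138.212°.
Rainbow angle = 180° − D_min = 41.788°.

41.8°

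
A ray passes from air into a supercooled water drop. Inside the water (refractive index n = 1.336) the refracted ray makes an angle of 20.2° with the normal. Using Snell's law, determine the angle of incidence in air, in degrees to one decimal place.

27.5°

Snell: sin θ_i = n · sin θ_r = 1.336 × sin 20.2° = 1.336 × 0.3453 = 0.4613.
θ_i = arcsin(0.4613) = 27.47°.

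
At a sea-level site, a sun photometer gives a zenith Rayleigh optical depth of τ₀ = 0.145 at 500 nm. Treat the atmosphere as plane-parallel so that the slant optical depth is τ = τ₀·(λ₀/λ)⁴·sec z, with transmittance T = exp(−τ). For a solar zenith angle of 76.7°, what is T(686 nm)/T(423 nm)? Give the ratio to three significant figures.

2.87

Airmass: sec 76.7° = 4.3469.
τ(686 nm) = 0.145 × (500/686)⁴ × 4.3469 = 0.145 × 0.2822 × 4.3469 = 0.1779.
τ(423 nm) = 0.145 × (500/423)⁴ × 4.3469 = 0.145 × 1.9522 × 4.3469 = 1.2305.
T(686)/T(423) = exp(τ_B − τ_A) = exp(1.0526) = 2.8650.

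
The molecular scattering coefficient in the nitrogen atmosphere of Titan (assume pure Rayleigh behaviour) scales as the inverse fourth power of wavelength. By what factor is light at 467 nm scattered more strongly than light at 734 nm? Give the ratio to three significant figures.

Rayleigh scattering ∝ λ⁻⁴, so the ratio of coefficients is the inverse fourth power of the wavelength ratio.
σ(467)/σ(734) = (734/467)⁴ = (1.5717)⁴ = 6.103.

6.10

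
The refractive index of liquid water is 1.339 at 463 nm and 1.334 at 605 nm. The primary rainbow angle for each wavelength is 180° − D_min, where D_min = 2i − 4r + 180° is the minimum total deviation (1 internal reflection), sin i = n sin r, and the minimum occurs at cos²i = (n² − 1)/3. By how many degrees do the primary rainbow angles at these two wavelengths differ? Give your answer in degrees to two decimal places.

0.72°

At 463 nm (n = 1.339): cos²i = 0.26431 → i = 59.062°, r = 39.834°, D_min = 138.786°, rainbow angle = 41.214°.
At 605 nm (n = 1.334): cos²i = 0.25985 → i = 59.352°, r = 40.159°, D_min = 138.067°, rainbow angle = 41.933°.
Angular width = |41.214° − 41.933°| = 0.719°.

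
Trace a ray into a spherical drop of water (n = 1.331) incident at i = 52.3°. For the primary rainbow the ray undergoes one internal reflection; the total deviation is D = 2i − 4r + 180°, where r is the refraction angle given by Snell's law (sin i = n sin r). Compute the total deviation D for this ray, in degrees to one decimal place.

sin r = sin 52.3° / 1.331 = 0.7912/1.331 = 0.5945; r = 36.47°.
D = 2·52.3° − 4·36.47° + 180° = 104.60° − 145.90° + 180° = 138.70°.

138.7°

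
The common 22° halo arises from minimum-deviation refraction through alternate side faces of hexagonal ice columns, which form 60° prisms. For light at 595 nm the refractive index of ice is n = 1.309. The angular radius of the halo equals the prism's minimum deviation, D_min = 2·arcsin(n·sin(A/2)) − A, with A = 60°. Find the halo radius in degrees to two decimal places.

n·sin(A/2) = 1.309 × sin 30° = 1.309 × 0.5000 = 0.6545.
D_min = 2·arcsin(0.6545) − 60° = 2 × 40.882° − 60° = 21.763°.

21.76°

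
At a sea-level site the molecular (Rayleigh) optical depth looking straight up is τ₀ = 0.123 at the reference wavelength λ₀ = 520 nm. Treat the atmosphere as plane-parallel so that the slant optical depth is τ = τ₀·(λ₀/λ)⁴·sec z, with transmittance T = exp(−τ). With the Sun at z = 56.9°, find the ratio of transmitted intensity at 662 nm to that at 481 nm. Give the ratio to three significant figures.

1.25

Airmass: sec 56.9° = 1.8312.
τ(662 nm) = 0.123 × (520/662)⁴ × 1.8312 = 0.123 × 0.3807 × 1.8312 = 0.0857.
τ(481 nm) = 0.123 × (520/481)⁴ × 1.8312 = 0.123 × 1.3659 × 1.8312 = 0.3077.
T(662)/T(481) = exp(τ_B − τ_A) = exp(0.2219) = 1.2485.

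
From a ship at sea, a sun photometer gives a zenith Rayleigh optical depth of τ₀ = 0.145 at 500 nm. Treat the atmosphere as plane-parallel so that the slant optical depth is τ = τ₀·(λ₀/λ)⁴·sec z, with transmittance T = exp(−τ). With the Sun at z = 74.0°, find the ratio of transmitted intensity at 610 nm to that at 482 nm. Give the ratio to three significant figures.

1.45

Airmass: sec 74.0° = 3.6280.
τ(610 nm) = 0.145 × (500/610)⁴ × 3.6280 = 0.145 × 0.4514 × 3.6280 = 0.2375.
τ(482 nm) = 0.145 × (500/482)⁴ × 3.6280 = 0.145 × 1.1580 × 3.6280 = 0.6091.
T(610)/T(482) = exp(τ_B − τ_A) = exp(0.3717) = 1.4502.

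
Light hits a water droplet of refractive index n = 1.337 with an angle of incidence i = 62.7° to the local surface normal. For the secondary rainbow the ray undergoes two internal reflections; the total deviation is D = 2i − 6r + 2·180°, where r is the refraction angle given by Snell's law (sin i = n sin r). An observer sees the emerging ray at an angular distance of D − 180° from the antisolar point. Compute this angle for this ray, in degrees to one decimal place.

sin r = sin 62.7° / 1.337 = 0.8886/1.337 = 0.6646; r = 41.65°.
D = 2·62.7° − 6·41.65° + 2·180° = 125.40° − 249.93° + 360° = 235.47°.
Angle from antisolar point = D − 180° = 55.47°.

55.5°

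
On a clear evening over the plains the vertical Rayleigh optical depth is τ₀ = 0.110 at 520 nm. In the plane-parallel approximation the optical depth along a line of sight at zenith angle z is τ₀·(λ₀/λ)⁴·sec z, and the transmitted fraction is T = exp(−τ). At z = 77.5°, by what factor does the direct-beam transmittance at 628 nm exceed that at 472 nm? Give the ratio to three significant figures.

Airmass: sec 77.5° = 4.6202.
τ(628 nm) = 0.110 × (520/628)⁴ × 4.6202 = 0.110 × 0.4701 × 4.6202 = 0.2389.
τ(472 nm) = 0.110 × (520/472)⁴ × 4.6202 = 0.110 × 1.4731 × 4.6202 = 0.7487.
T(628)/T(472) = exp(τ_B − τ_A) = exp(0.5098) = 1.6649.

1.66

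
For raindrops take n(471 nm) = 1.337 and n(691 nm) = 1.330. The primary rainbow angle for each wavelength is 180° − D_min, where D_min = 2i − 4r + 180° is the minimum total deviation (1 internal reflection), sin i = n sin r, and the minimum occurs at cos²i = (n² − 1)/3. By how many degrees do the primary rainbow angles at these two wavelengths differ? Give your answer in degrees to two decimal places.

At 471 nm (n = 1.337): cos²i = 0.26252 → i = 59.178°, r = 39.964°, D_min = 138.500°, rainbow angle = 41.500°.
At 691 nm (n = 1.330): cos²i = 0.25630 → i = 59.585°, r = 40.422°, D_min = 137.484°, rainbow angle = 42.516°.
Angular width = |41.500° − 42.516°| = 1.016°.

1.02°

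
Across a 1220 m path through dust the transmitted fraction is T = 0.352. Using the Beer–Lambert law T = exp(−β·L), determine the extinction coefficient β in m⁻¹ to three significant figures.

0.000856 m⁻¹

Beer–Lambert: T = exp(−βL) ⇒ β = −ln(T)/L = −ln(0.352)/1220 = 1.0441/1220 = 0.0008558 m⁻¹.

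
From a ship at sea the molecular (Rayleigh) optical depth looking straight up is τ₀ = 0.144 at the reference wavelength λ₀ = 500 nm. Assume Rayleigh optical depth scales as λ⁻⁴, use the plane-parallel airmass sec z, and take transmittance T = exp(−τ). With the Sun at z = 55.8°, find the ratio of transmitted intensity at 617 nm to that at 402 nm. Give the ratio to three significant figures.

1.65

Airmass: sec 55.8° = 1.7791.
τ(617 nm) = 0.144 × (500/617)⁴ × 1.7791 = 0.144 × 0.4313 × 1.7791 = 0.1105.
τ(402 nm) = 0.144 × (500/402)⁴ × 1.7791 = 0.144 × 2.3932 × 1.7791 = 0.6131.
T(617)/T(402) = exp(τ_B − τ_A) = exp(0.5026) = 1.6531.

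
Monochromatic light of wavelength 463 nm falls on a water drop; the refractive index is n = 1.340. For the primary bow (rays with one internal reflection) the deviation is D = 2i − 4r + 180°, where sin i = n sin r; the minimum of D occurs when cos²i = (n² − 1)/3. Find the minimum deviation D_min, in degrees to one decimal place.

138.9°

cos²i = (1.79560 − 1)/3 = 0.26520; i = arccos(0.51498) = 59.004°.
sin r = sin 59.004°/1.340 = 0.63971; r = 39.770°.
D_min = 2·59.004° − 4·39.770° + 180° = 138.929°.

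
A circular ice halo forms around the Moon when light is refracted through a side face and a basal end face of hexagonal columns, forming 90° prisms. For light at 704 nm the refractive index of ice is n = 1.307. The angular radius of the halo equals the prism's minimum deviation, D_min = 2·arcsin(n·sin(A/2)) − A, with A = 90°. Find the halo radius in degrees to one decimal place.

n·sin(A/2) = 1.307 × sin 45° = 1.307 × 0.7071 = 0.9242.
D_min = 2·arcsin(0.9242) − 90° = 2 × 67.546° − 90° = 45.093°.

45.1°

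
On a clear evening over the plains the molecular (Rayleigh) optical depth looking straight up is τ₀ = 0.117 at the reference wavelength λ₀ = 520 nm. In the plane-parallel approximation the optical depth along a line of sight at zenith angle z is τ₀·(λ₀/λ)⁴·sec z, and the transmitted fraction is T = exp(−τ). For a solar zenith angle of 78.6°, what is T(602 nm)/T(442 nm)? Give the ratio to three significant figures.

2.24

Airmass: sec 78.6° = 5.0593.
τ(602 nm) = 0.117 × (520/602)⁴ × 5.0593 = 0.117 × 0.5567 × 5.0593 = 0.3295.
τ(442 nm) = 0.117 × (520/442)⁴ × 5.0593 = 0.117 × 1.9157 × 5.0593 = 1.1340.
T(602)/T(442) = exp(τ_B − τ_A) = exp(0.8044) = 2.2354.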